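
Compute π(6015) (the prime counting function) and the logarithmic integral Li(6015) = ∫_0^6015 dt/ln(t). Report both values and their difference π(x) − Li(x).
π(6015) = 785;  Li(6015) ≈ 802.14;  π(x) − Li(x) ≈ -17.14.

Direct count of primes ≤ 6015 gives π(6015) = 785. Numerical evaluation of the logarithmic integral gives Li(6015) ≈ 802.14. The difference π(x) − Li(x) ≈ -17.14 is typically negative for small/moderate x (Li(x) overestimates), though Littlewood's theorem shows this sign changes infinitely often.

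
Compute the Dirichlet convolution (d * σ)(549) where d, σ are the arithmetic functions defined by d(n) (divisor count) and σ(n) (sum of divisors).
(d * σ)(549) = 1536

Divisors of 549: [1, 3, 9, 61, 183, 549]. For each d | 549:
  d = 1: d(1) · σ(549/1) = 1 · 806 = 806
  d = 3: d(3) · σ(549/3) = 2 · 248 = 496
  d = 9: d(9) · σ(549/9) = 3 · 62 = 186
  d = 61: d(61) · σ(549/61) = 2 · 13 = 26
  d = 183: d(183) · σ(549/183) = 4 · 4 = 16
  d = 549: d(549) · σ(549/549) = 6 · 1 = 6
Summing: (d * σ)(549) = 806 + 496 + 186 + 26 + 16 + 6 = 1536.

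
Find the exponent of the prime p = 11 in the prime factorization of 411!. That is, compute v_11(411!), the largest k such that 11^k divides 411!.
v_11(411!) = 40

Legendre's formula: v_p(n!) = Σ_{k ≥ 1} ⌊n / p^k⌋. For p = 11, n = 411, the terms are:
  ⌊411/11^1⌋ = ⌊411/11⌋ = 37
  ⌊411/11^2⌋ = ⌊411/121⌋ = 3
(the next term ⌊411/11^3⌋ = 0, terminating the sum). Summing: v_11(411!) = 37 + 3 = 40.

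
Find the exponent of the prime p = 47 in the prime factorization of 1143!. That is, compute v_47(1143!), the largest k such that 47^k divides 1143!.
v_47(1143!) = 24

Legendre's formula: v_p(n!) = Σ_{k ≥ 1} ⌊n / p^k⌋. For p = 47, n = 1143, the terms are:
  ⌊1143/47^1⌋ = ⌊1143/47⌋ = 24
(the next term ⌊1143/47^2⌋ = 0, terminating the sum). Summing: v_47(1143!) = 24 = 24.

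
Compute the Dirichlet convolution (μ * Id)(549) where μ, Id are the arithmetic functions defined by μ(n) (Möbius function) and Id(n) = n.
(μ * Id)(549) = 360

Divisors of 549: [1, 3, 9, 61, 183, 549]. For each d | 549:
  d = 1: μ(1) · Id(549/1) = 1 · 549 = 549
  d = 3: μ(3) · Id(549/3) = -1 · 183 = -183
  d = 9: μ(9) · Id(549/9) = 0 · 61 = 0
  d = 61: μ(61) · Id(549/61) = -1 · 9 = -9
  d = 183: μ(183) · Id(549/183) = 1 · 3 = 3
  d = 549: μ(549) · Id(549/549) = 0 · 1 = 0
Summing: (μ * Id)(549) = 549 + -183 + 0 + -9 + 3 + 0 = 360.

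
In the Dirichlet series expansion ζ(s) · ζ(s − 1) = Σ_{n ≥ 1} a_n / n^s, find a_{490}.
σ(490) = 1026

In the product (Σ m^0/m^s)(Σ k / k^s) = Σ (Σ_{d | n} d) / n^s, the coefficient of 1/n^s is σ(n) = Σ_{d | n} d. For n = 490, divisors are [1, 2, 5, 7, 10, 14, 35, 49, 70, 98, 245, 490]; summing: σ(490) = 1026.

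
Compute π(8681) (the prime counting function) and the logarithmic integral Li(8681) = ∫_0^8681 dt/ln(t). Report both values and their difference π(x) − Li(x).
π(8681) = 1081;  Li(8681) ≈ 1101.84;  π(x) − Li(x) ≈ -20.84.

Direct count of primes ≤ 8681 gives π(8681) = 1081. Numerical evaluation of the logarithmic integral gives Li(8681) ≈ 1101.84. The difference π(x) − Li(x) ≈ -20.84 is typically negative for small/moderate x (Li(x) overestimates), though Littlewood's theorem shows this sign changes infinitely often.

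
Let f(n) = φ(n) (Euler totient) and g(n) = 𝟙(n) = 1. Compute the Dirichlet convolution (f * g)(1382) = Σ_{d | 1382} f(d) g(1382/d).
(φ * 𝟙)(1382) = 1382

Divisors of 1382: [1, 2, 691, 1382]. For each d | 1382:
  d = 1: φ(1) · 𝟙(1382/1) = 1 · 1 = 1
  d = 2: φ(2) · 𝟙(1382/2) = 1 · 1 = 1
  d = 691: φ(691) · 𝟙(1382/691) = 690 · 1 = 690
  d = 1382: φ(1382) · 𝟙(1382/1382) = 690 · 1 = 690
Summing: (φ * 𝟙)(1382) = 1 + 1 + 690 + 690 = 1382.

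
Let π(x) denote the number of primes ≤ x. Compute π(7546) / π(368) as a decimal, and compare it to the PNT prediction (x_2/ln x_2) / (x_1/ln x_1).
π(7546)/π(368) = 956/73 ≈ 13.0959;  PNT prediction ≈ 13.5682.

π(368) = 73 and π(7546) = 956, so π(7546)/π(368) ≈ 13.0959. The PNT-predicted ratio is (7546/ln(7546)) / (368/ln(368)) ≈ 13.5682. The two agree to within a few percent, as expected.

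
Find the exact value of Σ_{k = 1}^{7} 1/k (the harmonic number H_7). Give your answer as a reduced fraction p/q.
H_7 = 363/140

Direct summation: H_7 = 1 + 1/2 + ... + 1/7. The least common denominator is lcm(1, ..., 7) = 420; over this denominator the numerator is 420 + 210 + 140 + 105 + 84 + 70 + 60 = 1089, so H_7 = 1089/420; reducing by gcd(1089, 420) = 3 gives 363/140 ≈ 2.59286. (The PNT-adjacent estimate ln(7) + γ ≈ 2.52313 matches within O(1/n).)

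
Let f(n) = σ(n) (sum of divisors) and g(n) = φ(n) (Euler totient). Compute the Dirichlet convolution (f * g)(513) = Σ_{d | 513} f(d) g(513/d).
(σ * φ)(513) = 4104

Divisors of 513: [1, 3, 9, 19, 27, 57, 171, 513]. For each d | 513:
  d = 1: σ(1) · φ(513/1) = 1 · 324 = 324
  d = 3: σ(3) · φ(513/3) = 4 · 108 = 432
  d = 9: σ(9) · φ(513/9) = 13 · 36 = 468
  d = 19: σ(19) · φ(513/19) = 20 · 18 = 360
  d = 27: σ(27) · φ(513/27) = 40 · 18 = 720
  d = 57: σ(57) · φ(513/57) = 80 · 6 = 480
  d = 171: σ(171) · φ(513/171) = 260 · 2 = 520
  d = 513: σ(513) · φ(513/513) = 800 · 1 = 800
Summing: (σ * φ)(513) = 324 + 432 + 468 + 360 + 720 + 480 + 520 + 800 = 4104.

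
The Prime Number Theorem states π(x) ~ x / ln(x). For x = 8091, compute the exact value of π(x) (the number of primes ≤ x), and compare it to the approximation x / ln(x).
π(8091) = 1017;  x/ln(x) ≈ 899.15;  relative error ≈ 11.59%.

Directly count primes up to 8091: π(8091) = 1017. The PNT approximation gives 8091/ln(8091) ≈ 8091/8.99851 ≈ 899.15. Relative error (π(x) − x/ln(x)) / π(x) ≈ 11.59%; the approximation is known to undercount slightly (Li(x) is a better estimate).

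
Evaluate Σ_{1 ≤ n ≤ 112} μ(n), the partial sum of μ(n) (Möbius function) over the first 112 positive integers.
Σ_{n ≤ 112} μ(n) = -4

Compute μ(n) for each 1 ≤ n ≤ 112: μ(1) = 1, μ(2) = -1, μ(3) = -1, μ(4) = 0, μ(5) = -1, μ(6) = 1, μ(7) = -1, μ(8) = 0, μ(9) = 0, μ(10) = 1, μ(11) = -1, μ(12) = 0, μ(13) = -1, μ(14) = 1, μ(15) = 1, μ(16) = 0, μ(17) = -1, μ(18) = 0, μ(19) = -1, μ(20) = 0, μ(21) = 1, μ(22) = 1, μ(23) = -1, μ(24) = 0, μ(25) = 0, μ(26) = 1, μ(27) = 0, μ(28) = 0, μ(29) = -1, μ(30) = -1, μ(31) = -1, μ(32) = 0, μ(33) = 1, μ(34) = 1, μ(35) = 1, μ(36) = 0, μ(37) = -1, μ(38) = 1, μ(39) = 1, μ(40) = 0, μ(41) = -1, μ(42) = -1, μ(43) = -1, μ(44) = 0, μ(45) = 0, μ(46) = 1, μ(47) = -1, μ(48) = 0, μ(49) = 0, μ(50) = 0, μ(51) = 1, μ(52) = 0, μ(53) = -1, μ(54) = 0, μ(55) = 1, μ(56) = 0, μ(57) = 1, μ(58) = 1, μ(59) = -1, μ(60) = 0, μ(61) = -1, μ(62) = 1, μ(63) = 0, μ(64) = 0, μ(65) = 1, μ(66) = -1, μ(67) = -1, μ(68) = 0, μ(69) = 1, μ(70) = -1, μ(71) = -1, μ(72) = 0, μ(73) = -1, μ(74) = 1, μ(75) = 0, μ(76) = 0, μ(77) = 1, μ(78) = -1, μ(79) = -1, μ(80) = 0, μ(81) = 0, μ(82) = 1, μ(83) = -1, μ(84) = 0, μ(85) = 1, μ(86) = 1, μ(87) = 1, μ(88) = 0, μ(89) = -1, μ(90) = 0, μ(91) = 1, μ(92) = 0, μ(93) = 1, μ(94) = 1, μ(95) = 1, μ(96) = 0, μ(97) = -1, μ(98) = 0, μ(99) = 0, μ(100) = 0, μ(101) = -1, μ(102) = -1, μ(103) = -1, μ(104) = 0, μ(105) = -1, μ(106) = 1, μ(107) = -1, μ(108) = 0, μ(109) = -1, μ(110) = -1, μ(111) = 1, μ(112) = 0. Summing all 112 values: -4. (Mertens function M(x) = Σ_{n ≤ x} μ(n); on average M(x) should be small (PNT ⟺ M(x) = o(x)).)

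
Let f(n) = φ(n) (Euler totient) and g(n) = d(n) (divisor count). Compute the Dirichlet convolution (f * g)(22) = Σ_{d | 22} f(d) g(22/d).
(φ * d)(22) = 36

Divisors of 22: [1, 2, 11, 22]. For each d | 22:
  d = 1: φ(1) · d(22/1) = 1 · 4 = 4
  d = 2: φ(2) · d(22/2) = 1 · 2 = 2
  d = 11: φ(11) · d(22/11) = 10 · 2 = 20
  d = 22: φ(22) · d(22/22) = 10 · 1 = 10
Summing: (φ * d)(22) = 4 + 2 + 20 + 10 = 36.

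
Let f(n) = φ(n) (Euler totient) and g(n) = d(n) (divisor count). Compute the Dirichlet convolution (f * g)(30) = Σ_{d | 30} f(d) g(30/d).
(φ * d)(30) = 72

Divisors of 30: [1, 2, 3, 5, 6, 10, 15, 30]. For each d | 30:
  d = 1: φ(1) · d(30/1) = 1 · 8 = 8
  d = 2: φ(2) · d(30/2) = 1 · 4 = 4
  d = 3: φ(3) · d(30/3) = 2 · 4 = 8
  d = 5: φ(5) · d(30/5) = 4 · 4 = 16
  d = 6: φ(6) · d(30/6) = 2 · 2 = 4
  d = 10: φ(10) · d(30/10) = 4 · 2 = 8
  d = 15: φ(15) · d(30/15) = 8 · 2 = 16
  d = 30: φ(30) · d(30/30) = 8 · 1 = 8
Summing: (φ * d)(30) = 8 + 4 + 8 + 16 + 4 + 8 + 16 + 8 = 72.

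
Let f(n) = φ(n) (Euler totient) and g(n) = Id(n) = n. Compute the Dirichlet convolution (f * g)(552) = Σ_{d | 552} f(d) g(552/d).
(φ * Id)(552) = 4500

Divisors of 552: [1, 2, 3, 4, 6, 8, 12, 23, 24, 46, 69, 92, 138, 184, 276, 552]. For each d | 552:
  d = 1: φ(1) · Id(552/1) = 1 · 552 = 552
  d = 2: φ(2) · Id(552/2) = 1 · 276 = 276
  d = 3: φ(3) · Id(552/3) = 2 · 184 = 368
  d = 4: φ(4) · Id(552/4) = 2 · 138 = 276
  d = 6: φ(6) · Id(552/6) = 2 · 92 = 184
  d = 8: φ(8) · Id(552/8) = 4 · 69 = 276
  d = 12: φ(12) · Id(552/12) = 4 · 46 = 184
  d = 23: φ(23) · Id(552/23) = 22 · 24 = 528
  d = 24: φ(24) · Id(552/24) = 8 · 23 = 184
  d = 46: φ(46) · Id(552/46) = 22 · 12 = 264
  d = 69: φ(69) · Id(552/69) = 44 · 8 = 352
  d = 92: φ(92) · Id(552/92) = 44 · 6 = 264
  d = 138: φ(138) · Id(552/138) = 44 · 4 = 176
  d = 184: φ(184) · Id(552/184) = 88 · 3 = 264
  d = 276: φ(276) · Id(552/276) = 88 · 2 = 176
  d = 552: φ(552) · Id(552/552) = 176 · 1 = 176
Summing: (φ * Id)(552) = 552 + 276 + 368 + 276 + 184 + 276 + 184 + 528 + 184 + 264 + 352 + 264 + 176 + 264 + 176 + 176 = 4500.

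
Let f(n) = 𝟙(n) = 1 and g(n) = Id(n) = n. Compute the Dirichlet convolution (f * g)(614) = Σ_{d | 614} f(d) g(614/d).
(𝟙 * Id)(614) = 924

Divisors of 614: [1, 2, 307, 614]. For each d | 614:
  d = 1: 𝟙(1) · Id(614/1) = 1 · 614 = 614
  d = 2: 𝟙(2) · Id(614/2) = 1 · 307 = 307
  d = 307: 𝟙(307) · Id(614/307) = 1 · 2 = 2
  d = 614: 𝟙(614) · Id(614/614) = 1 · 1 = 1
Summing: (𝟙 * Id)(614) = 614 + 307 + 2 + 1 = 924.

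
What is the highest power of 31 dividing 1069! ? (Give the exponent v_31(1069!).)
v_31(1069!) = 35

Legendre's formula: v_p(n!) = Σ_{k ≥ 1} ⌊n / p^k⌋. For p = 31, n = 1069, the terms are:
  ⌊1069/31^1⌋ = ⌊1069/31⌋ = 34
  ⌊1069/31^2⌋ = ⌊1069/961⌋ = 1
(the next term ⌊1069/31^3⌋ = 0, terminating the sum). Summing: v_31(1069!) = 34 + 1 = 35.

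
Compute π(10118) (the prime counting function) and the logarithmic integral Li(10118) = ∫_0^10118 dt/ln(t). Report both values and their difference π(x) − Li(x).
π(10118) = 1242;  Li(10118) ≈ 1258.94;  π(x) − Li(x) ≈ -16.94.

Direct count of primes ≤ 10118 gives π(10118) = 1242. Numerical evaluation of the logarithmic integral gives Li(10118) ≈ 1258.94. The difference π(x) − Li(x) ≈ -16.94 is typically negative for small/moderate x (Li(x) overestimates), though Littlewood's theorem shows this sign changes infinitely often.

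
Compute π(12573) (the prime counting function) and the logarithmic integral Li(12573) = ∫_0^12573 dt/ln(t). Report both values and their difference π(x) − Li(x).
π(12573) = 1501;  Li(12573) ≈ 1521.95;  π(x) − Li(x) ≈ -20.95.

Direct count of primes ≤ 12573 gives π(12573) = 1501. Numerical evaluation of the logarithmic integral gives Li(12573) ≈ 1521.95. The difference π(x) − Li(x) ≈ -20.95 is typically negative for small/moderate x (Li(x) overestimates), though Littlewood's theorem shows this sign changes infinitely often.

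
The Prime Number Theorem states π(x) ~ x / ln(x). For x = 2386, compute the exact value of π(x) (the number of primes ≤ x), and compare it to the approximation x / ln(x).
π(2386) = 354;  x/ln(x) ≈ 306.79;  relative error ≈ 13.34%.

Directly count primes up to 2386: π(2386) = 354. The PNT approximation gives 2386/ln(2386) ≈ 2386/7.77737 ≈ 306.79. Relative error (π(x) − x/ln(x)) / π(x) ≈ 13.34%; the approximation is known to undercount slightly (Li(x) is a better estimate).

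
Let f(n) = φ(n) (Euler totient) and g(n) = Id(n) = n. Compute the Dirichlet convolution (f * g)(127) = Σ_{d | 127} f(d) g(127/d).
(φ * Id)(127) = 253

Divisors of 127: [1, 127]. For each d | 127:
  d = 1: φ(1) · Id(127/1) = 1 · 127 = 127
  d = 127: φ(127) · Id(127/127) = 126 · 1 = 126
Summing: (φ * Id)(127) = 127 + 126 = 253.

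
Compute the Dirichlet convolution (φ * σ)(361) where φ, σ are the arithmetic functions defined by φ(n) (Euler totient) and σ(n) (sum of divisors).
(φ * σ)(361) = 1083

Divisors of 361: [1, 19, 361]. For each d | 361:
  d = 1: φ(1) · σ(361/1) = 1 · 381 = 381
  d = 19: φ(19) · σ(361/19) = 18 · 20 = 360
  d = 361: φ(361) · σ(361/361) = 342 · 1 = 342
Summing: (φ * σ)(361) = 381 + 360 + 342 = 1083.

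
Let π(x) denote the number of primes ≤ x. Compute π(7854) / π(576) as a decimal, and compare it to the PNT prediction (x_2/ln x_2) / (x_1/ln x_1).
π(7854)/π(576) = 992/105 ≈ 9.4476;  PNT prediction ≈ 9.6633.

π(576) = 105 and π(7854) = 992, so π(7854)/π(576) ≈ 9.4476. The PNT-predicted ratio is (7854/ln(7854)) / (576/ln(576)) ≈ 9.6633. The two agree to within a few percent, as expected.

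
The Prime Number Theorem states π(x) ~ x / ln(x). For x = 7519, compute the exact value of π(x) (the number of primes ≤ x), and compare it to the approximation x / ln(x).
π(7519) = 952;  x/ln(x) ≈ 842.45;  relative error ≈ 11.51%.

Directly count primes up to 7519: π(7519) = 952. The PNT approximation gives 7519/ln(7519) ≈ 7519/8.92519 ≈ 842.45. Relative error (π(x) − x/ln(x)) / π(x) ≈ 11.51%; the approximation is known to undercount slightly (Li(x) is a better estimate).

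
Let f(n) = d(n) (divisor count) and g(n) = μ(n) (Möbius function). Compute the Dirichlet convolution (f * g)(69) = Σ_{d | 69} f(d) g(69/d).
(d * μ)(69) = 1

Divisors of 69: [1, 3, 23, 69]. For each d | 69:
  d = 1: d(1) · μ(69/1) = 1 · 1 = 1
  d = 3: d(3) · μ(69/3) = 2 · -1 = -2
  d = 23: d(23) · μ(69/23) = 2 · -1 = -2
  d = 69: d(69) · μ(69/69) = 4 · 1 = 4
Summing: (d * μ)(69) = 1 + -2 + -2 + 4 = 1.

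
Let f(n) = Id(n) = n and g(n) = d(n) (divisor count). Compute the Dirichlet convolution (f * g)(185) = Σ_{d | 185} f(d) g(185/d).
(Id * d)(185) = 273

Divisors of 185: [1, 5, 37, 185]. For each d | 185:
  d = 1: Id(1) · d(185/1) = 1 · 4 = 4
  d = 5: Id(5) · d(185/5) = 5 · 2 = 10
  d = 37: Id(37) · d(185/37) = 37 · 2 = 74
  d = 185: Id(185) · d(185/185) = 185 · 1 = 185
Summing: (Id * d)(185) = 4 + 10 + 74 + 185 = 273.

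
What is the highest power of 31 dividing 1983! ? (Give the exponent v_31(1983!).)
v_31(1983!) = 65

Legendre's formula: v_p(n!) = Σ_{k ≥ 1} ⌊n / p^k⌋. For p = 31, n = 1983, the terms are:
  ⌊1983/31^1⌋ = ⌊1983/31⌋ = 63
  ⌊1983/31^2⌋ = ⌊1983/961⌋ = 2
(the next term ⌊1983/31^3⌋ = 0, terminating the sum). Summing: v_31(1983!) = 63 + 2 = 65.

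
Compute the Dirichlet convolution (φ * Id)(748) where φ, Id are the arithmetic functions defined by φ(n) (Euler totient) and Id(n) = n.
(φ * Id)(748) = 5544

Divisors of 748: [1, 2, 4, 11, 17, 22, 34, 44, 68, 187, 374, 748]. For each d | 748:
  d = 1: φ(1) · Id(748/1) = 1 · 748 = 748
  d = 2: φ(2) · Id(748/2) = 1 · 374 = 374
  d = 4: φ(4) · Id(748/4) = 2 · 187 = 374
  d = 11: φ(11) · Id(748/11) = 10 · 68 = 680
  d = 17: φ(17) · Id(748/17) = 16 · 44 = 704
  d = 22: φ(22) · Id(748/22) = 10 · 34 = 340
  d = 34: φ(34) · Id(748/34) = 16 · 22 = 352
  d = 44: φ(44) · Id(748/44) = 20 · 17 = 340
  d = 68: φ(68) · Id(748/68) = 32 · 11 = 352
  d = 187: φ(187) · Id(748/187) = 160 · 4 = 640
  d = 374: φ(374) · Id(748/374) = 160 · 2 = 320
  d = 748: φ(748) · Id(748/748) = 320 · 1 = 320
Summing: (φ * Id)(748) = 748 + 374 + 374 + 680 + 704 + 340 + 352 + 340 + 352 + 640 + 320 + 320 = 5544.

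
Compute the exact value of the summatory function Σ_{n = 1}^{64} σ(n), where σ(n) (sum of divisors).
Σ_{n ≤ 64} σ(n) = 3403

Compute σ(n) for each 1 ≤ n ≤ 64: σ(1) = 1, σ(2) = 3, σ(3) = 4, σ(4) = 7, σ(5) = 6, σ(6) = 12, σ(7) = 8, σ(8) = 15, σ(9) = 13, σ(10) = 18, σ(11) = 12, σ(12) = 28, σ(13) = 14, σ(14) = 24, σ(15) = 24, σ(16) = 31, σ(17) = 18, σ(18) = 39, σ(19) = 20, σ(20) = 42, σ(21) = 32, σ(22) = 36, σ(23) = 24, σ(24) = 60, σ(25) = 31, σ(26) = 42, σ(27) = 40, σ(28) = 56, σ(29) = 30, σ(30) = 72, σ(31) = 32, σ(32) = 63, σ(33) = 48, σ(34) = 54, σ(35) = 48, σ(36) = 91, σ(37) = 38, σ(38) = 60, σ(39) = 56, σ(40) = 90, σ(41) = 42, σ(42) = 96, σ(43) = 44, σ(44) = 84, σ(45) = 78, σ(46) = 72, σ(47) = 48, σ(48) = 124, σ(49) = 57, σ(50) = 93, σ(51) = 72, σ(52) = 98, σ(53) = 54, σ(54) = 120, σ(55) = 72, σ(56) = 120, σ(57) = 80, σ(58) = 90, σ(59) = 60, σ(60) = 168, σ(61) = 62, σ(62) = 96, σ(63) = 104, σ(64) = 127. Summing all 64 values: 3403. (Average order: Σ_{n ≤ x} σ(n) ~ (π²/12) x². For x = 64, (π²/12)·64² ≈ 3368.82.)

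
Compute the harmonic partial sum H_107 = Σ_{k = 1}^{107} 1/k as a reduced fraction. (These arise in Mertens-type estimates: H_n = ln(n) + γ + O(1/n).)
H_107 = 81560682312293522125469128981858530591444536467/15521442759214556458772607587176753329489754560

Direct summation: H_107 = 1 + 1/2 + ... + 1/107. The least common denominator is lcm(1, ..., 107) = 77607213796072782293863037935883766647448772800; over this denominator the numerator is 77607213796072782293863037935883766647448772800 + 38803606898036391146931518967941883323724386400 + 25869071265357594097954345978627922215816257600 + 19401803449018195573465759483970941661862193200 + 15521442759214556458772607587176753329489754560 + 12934535632678797048977172989313961107908128800 + 11086744828010397470551862562269109521064110400 + 9700901724509097786732879741985470830931096600 + 8623023755119198032651448659542640738605419200 + 7760721379607278229386303793588376664744877280 + 7055201254188434753987548903262160604313524800 + 6467267816339398524488586494656980553954064400 + 5969785676620983253374079841221828203649905600 + 5543372414005198735275931281134554760532055200 + 5173814253071518819590869195725584443163251520 + 4850450862254548893366439870992735415465548300 + 4565130223298398958462531643287280391026398400 + 4311511877559599016325724329771320369302709600 + 4084590199793304331255949365046514034076251200 + 3880360689803639114693151896794188332372438640 + 3695581609336799156850620854089703173688036800 + 3527600627094217376993774451631080302156762400 + 3374226686785773143211436431994946375976033600 + 3233633908169699262244293247328490276977032200 + 3104288551842911291754521517435350665897950912 + 2984892838310491626687039920610914101824952800 + 2874341251706399344217149553180880246201806400 + 2771686207002599367637965640567277380266027600 + 2676110820554233872202173721927026436118923200 + 2586907126535759409795434597862792221581625760 + 2503458509550734912705259288254315053143508800 + 2425225431127274446683219935496367707732774150 + 2351733751396144917995849634420720201437841600 + 2282565111649199479231265821643640195513199200 + 2217348965602079494110372512453821904212822080 + 2155755938779799508162862164885660184651354800 + 2097492264758723845780082106375236936417534400 + 2042295099896652165627974682523257017038125600 + 1989928558873661084458026613740609401216635200 + 1940180344901819557346575948397094166186219320 + 1892858873074945909606415559411799186523140800 + 1847790804668399578425310427044851586844018400 + 1804818925490064704508442742694971317382529600 + 1763800313547108688496887225815540151078381200 + 1724604751023839606530289731908528147721083840 + 1687113343392886571605718215997473187988016800 + 1651217314810059197741766764593271630796782400 + 1616816954084849631122146623664245138488516100 + 1583820689715771067221694651752729931580587200 + 1552144275921455645877260758717675332948975456 + 1521710074432799652820843881095760130342132800 + 1492446419155245813343519960305457050912476400 + 1464287052756090231959679961054410691461297600 + 1437170625853199672108574776590440123100903200 + 1411040250837686950797509780652432120862704960 + 1385843103501299683818982820283638690133013800 + 1361530066597768110418649788348838011358750400 + 1338055410277116936101086860963513218059461600 + 1315376505018182750743441320947182485549979200 + 1293453563267879704897717298931396110790812880 + 1272249406492996431046935048129242076187684800 + 1251729254775367456352629644127157526571754400 + 1231860536445599718950206951363234391229345600 + 1212612715563637223341609967748183853866387075 + 1193957135324196650674815968244365640729981120 + 1175866875698072458997924817210360100718920800 + 1158316623821981825281537879640056218618638400 + 1141282555824599739615632910821820097756599600 + 1124742228928591047737145477331648791992011200 + 1108674482801039747055186256226910952106411040 + 1093059349240461722448775182195546009118996800 + 1077877969389899754081431082442830092325677400 + 1063112517754421675258397779943613241745873600 + 1048746132379361922890041053187618468208767200 + 1034762850614303763918173839145116888632650304 + 1021147549948326082813987341261628508519062800 + 1007885893455490679141078414751737229187646400 + 994964279436830542229013306870304700608317600 + 982369794886997244226114404251693248701883200 + 970090172450909778673287974198547083093109660 + 958113750568799781405716517726960082067268800 + 946429436537472954803207779705899593261570400 + 935026672241840750528470336576912851174081600 + 923895402334199789212655213522425793422009200 + 913026044659679791692506328657456078205279680 + 902409462745032352254221371347485658691264800 + 892036940184744624067391240642342145372974400 + 881900156773554344248443612907770075539190600 + 871991166248008789818685819504311984802795200 + 862302375511919803265144865954264073860541920 + 852826525231569036196297120174546886235700800 + 843556671696443285802859107998736593994008400 + 834486169850244970901753096084771684381169600 + 825608657405029598870883382296635815398391200 + 816918039958660866251189873009302806815250240 + 808408477042424815561073311832122569244258050 + 800074369031678167977969463256533676777822400 + 791910344857885533610847325876364965790293600 + 783911250465381639331949878140240067145947200 + 776072137960727822938630379358837666474487728 + 768388255406661210830327108276076897499492800 + 760855037216399826410421940547880065171066400 + 753468095107502740717116873163920064538337600 + 746223209577622906671759980152728525456238200 + 739116321867359831370124170817940634737607360 + 732143526378045115979839980527205345730648800 + 725301063514698899942645214354053893901390400 = 407803411561467610627345644909292652957222682335, so H_107 = 407803411561467610627345644909292652957222682335/77607213796072782293863037935883766647448772800; reducing by gcd(407803411561467610627345644909292652957222682335, 77607213796072782293863037935883766647448772800) = 5 gives 81560682312293522125469128981858530591444536467/15521442759214556458772607587176753329489754560 ≈ 5.25471. (The PNT-adjacent estimate ln(107) + γ ≈ 5.25004 matches within O(1/n).)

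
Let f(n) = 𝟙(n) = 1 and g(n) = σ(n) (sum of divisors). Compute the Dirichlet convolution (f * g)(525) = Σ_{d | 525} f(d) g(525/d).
(𝟙 * σ)(525) = 1710

Divisors of 525: [1, 3, 5, 7, 15, 21, 25, 35, 75, 105, 175, 525]. For each d | 525:
  d = 1: 𝟙(1) · σ(525/1) = 1 · 992 = 992
  d = 3: 𝟙(3) · σ(525/3) = 1 · 248 = 248
  d = 5: 𝟙(5) · σ(525/5) = 1 · 192 = 192
  d = 7: 𝟙(7) · σ(525/7) = 1 · 124 = 124
  d = 15: 𝟙(15) · σ(525/15) = 1 · 48 = 48
  d = 21: 𝟙(21) · σ(525/21) = 1 · 31 = 31
  d = 25: 𝟙(25) · σ(525/25) = 1 · 32 = 32
  d = 35: 𝟙(35) · σ(525/35) = 1 · 24 = 24
  d = 75: 𝟙(75) · σ(525/75) = 1 · 8 = 8
  d = 105: 𝟙(105) · σ(525/105) = 1 · 6 = 6
  d = 175: 𝟙(175) · σ(525/175) = 1 · 4 = 4
  d = 525: 𝟙(525) · σ(525/525) = 1 · 1 = 1
Summing: (𝟙 * σ)(525) = 992 + 248 + 192 + 124 + 48 + 31 + 32 + 24 + 8 + 6 + 4 + 1 = 1710.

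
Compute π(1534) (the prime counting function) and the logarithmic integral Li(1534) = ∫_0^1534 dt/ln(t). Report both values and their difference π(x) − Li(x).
π(1534) = 242;  Li(1534) ≈ 252.45;  π(x) − Li(x) ≈ -10.45.

Direct count of primes ≤ 1534 gives π(1534) = 242. Numerical evaluation of the logarithmic integral gives Li(1534) ≈ 252.45. The difference π(x) − Li(x) ≈ -10.45 is typically negative for small/moderate x (Li(x) overestimates), though Littlewood's theorem shows this sign changes infinitely often.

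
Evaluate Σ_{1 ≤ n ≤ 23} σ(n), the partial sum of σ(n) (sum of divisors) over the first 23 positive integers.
Σ_{n ≤ 23} σ(n) = 431

Compute σ(n) for each 1 ≤ n ≤ 23: σ(1) = 1, σ(2) = 3, σ(3) = 4, σ(4) = 7, σ(5) = 6, σ(6) = 12, σ(7) = 8, σ(8) = 15, σ(9) = 13, σ(10) = 18, σ(11) = 12, σ(12) = 28, σ(13) = 14, σ(14) = 24, σ(15) = 24, σ(16) = 31, σ(17) = 18, σ(18) = 39, σ(19) = 20, σ(20) = 42, σ(21) = 32, σ(22) = 36, σ(23) = 24. Summing all 23 values: 431. (Average order: Σ_{n ≤ x} σ(n) ~ (π²/12) x². For x = 23, (π²/12)·23² ≈ 435.09.)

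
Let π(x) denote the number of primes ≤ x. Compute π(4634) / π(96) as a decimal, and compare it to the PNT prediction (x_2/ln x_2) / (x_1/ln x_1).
π(4634)/π(96) = 624/24 ≈ 26.0000;  PNT prediction ≈ 26.1012.

π(96) = 24 and π(4634) = 624, so π(4634)/π(96) ≈ 26.0000. The PNT-predicted ratio is (4634/ln(4634)) / (96/ln(96)) ≈ 26.1012. The two agree to within a few percent, as expected.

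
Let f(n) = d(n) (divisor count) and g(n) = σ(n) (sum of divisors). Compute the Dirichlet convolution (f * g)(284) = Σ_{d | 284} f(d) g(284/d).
(d * σ)(284) = 1184

Divisors of 284: [1, 2, 4, 71, 142, 284]. For each d | 284:
  d = 1: d(1) · σ(284/1) = 1 · 504 = 504
  d = 2: d(2) · σ(284/2) = 2 · 216 = 432
  d = 4: d(4) · σ(284/4) = 3 · 72 = 216
  d = 71: d(71) · σ(284/71) = 2 · 7 = 14
  d = 142: d(142) · σ(284/142) = 4 · 3 = 12
  d = 284: d(284) · σ(284/284) = 6 · 1 = 6
Summing: (d * σ)(284) = 504 + 432 + 216 + 14 + 12 + 6 = 1184.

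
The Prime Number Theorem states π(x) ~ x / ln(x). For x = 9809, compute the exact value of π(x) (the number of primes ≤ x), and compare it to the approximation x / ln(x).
π(9809) = 1209;  x/ln(x) ≈ 1067.23;  relative error ≈ 11.73%.

Directly count primes up to 9809: π(9809) = 1209. The PNT approximation gives 9809/ln(9809) ≈ 9809/9.19106 ≈ 1067.23. Relative error (π(x) − x/ln(x)) / π(x) ≈ 11.73%; the approximation is known to undercount slightly (Li(x) is a better estimate).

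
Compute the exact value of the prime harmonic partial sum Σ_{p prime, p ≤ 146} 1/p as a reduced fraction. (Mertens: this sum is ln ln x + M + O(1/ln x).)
Σ 1/p = 18825509850919239131453102166593625244431364344421618363/10014646650599190067509233131649940057366334653200433090

π(146) = 34, so the primes ≤ 146 are [2, 3, 5, 7, 11, 13, 17, 19, 23, 29, 31, 37, 41, 43, 47, 53, 59, 61, 67, 71, 73, 79, 83, 89, 97, 101, 103, 107, 109, 113, 127, 131, 137, 139]. Summing 1/p over these primes: 18825509850919239131453102166593625244431364344421618363/10014646650599190067509233131649940057366334653200433090 ≈ 1.8798. Mertens estimate ln ln(146) + 0.2615 ≈ 1.8677.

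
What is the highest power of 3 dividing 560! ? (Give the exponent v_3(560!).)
v_3(560!) = 276

Legendre's formula: v_p(n!) = Σ_{k ≥ 1} ⌊n / p^k⌋. For p = 3, n = 560, the terms are:
  ⌊560/3^1⌋ = ⌊560/3⌋ = 186
  ⌊560/3^2⌋ = ⌊560/9⌋ = 62
  ⌊560/3^3⌋ = ⌊560/27⌋ = 20
  ⌊560/3^4⌋ = ⌊560/81⌋ = 6
  ⌊560/3^5⌋ = ⌊560/243⌋ = 2
(the next term ⌊560/3^6⌋ = 0, terminating the sum). Summing: v_3(560!) = 186 + 62 + 20 + 6 + 2 = 276.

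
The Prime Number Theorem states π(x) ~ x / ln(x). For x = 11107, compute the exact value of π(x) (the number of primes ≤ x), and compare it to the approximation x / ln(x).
π(11107) = 1345;  x/ln(x) ≈ 1192.34;  relative error ≈ 11.35%.

Directly count primes up to 11107: π(11107) = 1345. The PNT approximation gives 11107/ln(11107) ≈ 11107/9.31533 ≈ 1192.34. Relative error (π(x) − x/ln(x)) / π(x) ≈ 11.35%; the approximation is known to undercount slightly (Li(x) is a better estimate).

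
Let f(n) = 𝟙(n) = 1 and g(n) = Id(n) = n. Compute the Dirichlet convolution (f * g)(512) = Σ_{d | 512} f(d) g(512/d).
(𝟙 * Id)(512) = 1023

Divisors of 512: [1, 2, 4, 8, 16, 32, 64, 128, 256, 512]. For each d | 512:
  d = 1: 𝟙(1) · Id(512/1) = 1 · 512 = 512
  d = 2: 𝟙(2) · Id(512/2) = 1 · 256 = 256
  d = 4: 𝟙(4) · Id(512/4) = 1 · 128 = 128
  d = 8: 𝟙(8) · Id(512/8) = 1 · 64 = 64
  d = 16: 𝟙(16) · Id(512/16) = 1 · 32 = 32
  d = 32: 𝟙(32) · Id(512/32) = 1 · 16 = 16
  d = 64: 𝟙(64) · Id(512/64) = 1 · 8 = 8
  d = 128: 𝟙(128) · Id(512/128) = 1 · 4 = 4
  d = 256: 𝟙(256) · Id(512/256) = 1 · 2 = 2
  d = 512: 𝟙(512) · Id(512/512) = 1 · 1 = 1
Summing: (𝟙 * Id)(512) = 512 + 256 + 128 + 64 + 32 + 16 + 8 + 4 + 2 + 1 = 1023.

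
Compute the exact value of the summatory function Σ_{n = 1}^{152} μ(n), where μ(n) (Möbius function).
Σ_{n ≤ 152} μ(n) = -1

Compute μ(n) for each 1 ≤ n ≤ 152: μ(1) = 1, μ(2) = -1, μ(3) = -1, μ(4) = 0, μ(5) = -1, μ(6) = 1, μ(7) = -1, μ(8) = 0, μ(9) = 0, μ(10) = 1, μ(11) = -1, μ(12) = 0, μ(13) = -1, μ(14) = 1, μ(15) = 1, μ(16) = 0, μ(17) = -1, μ(18) = 0, μ(19) = -1, μ(20) = 0, μ(21) = 1, μ(22) = 1, μ(23) = -1, μ(24) = 0, μ(25) = 0, μ(26) = 1, μ(27) = 0, μ(28) = 0, μ(29) = -1, μ(30) = -1, μ(31) = -1, μ(32) = 0, μ(33) = 1, μ(34) = 1, μ(35) = 1, μ(36) = 0, μ(37) = -1, μ(38) = 1, μ(39) = 1, μ(40) = 0, μ(41) = -1, μ(42) = -1, μ(43) = -1, μ(44) = 0, μ(45) = 0, μ(46) = 1, μ(47) = -1, μ(48) = 0, μ(49) = 0, μ(50) = 0, μ(51) = 1, μ(52) = 0, μ(53) = -1, μ(54) = 0, μ(55) = 1, μ(56) = 0, μ(57) = 1, μ(58) = 1, μ(59) = -1, μ(60) = 0, μ(61) = -1, μ(62) = 1, μ(63) = 0, μ(64) = 0, μ(65) = 1, μ(66) = -1, μ(67) = -1, μ(68) = 0, μ(69) = 1, μ(70) = -1, μ(71) = -1, μ(72) = 0, μ(73) = -1, μ(74) = 1, μ(75) = 0, μ(76) = 0, μ(77) = 1, μ(78) = -1, μ(79) = -1, μ(80) = 0, μ(81) = 0, μ(82) = 1, μ(83) = -1, μ(84) = 0, μ(85) = 1, μ(86) = 1, μ(87) = 1, μ(88) = 0, μ(89) = -1, μ(90) = 0, μ(91) = 1, μ(92) = 0, μ(93) = 1, μ(94) = 1, μ(95) = 1, μ(96) = 0, μ(97) = -1, μ(98) = 0, μ(99) = 0, μ(100) = 0, μ(101) = -1, μ(102) = -1, μ(103) = -1, μ(104) = 0, μ(105) = -1, μ(106) = 1, μ(107) = -1, μ(108) = 0, μ(109) = -1, μ(110) = -1, μ(111) = 1, μ(112) = 0, μ(113) = -1, μ(114) = -1, μ(115) = 1, μ(116) = 0, μ(117) = 0, μ(118) = 1, μ(119) = 1, μ(120) = 0, μ(121) = 0, μ(122) = 1, μ(123) = 1, μ(124) = 0, μ(125) = 0, μ(126) = 0, μ(127) = -1, μ(128) = 0, μ(129) = 1, μ(130) = -1, μ(131) = -1, μ(132) = 0, μ(133) = 1, μ(134) = 1, μ(135) = 0, μ(136) = 0, μ(137) = -1, μ(138) = -1, μ(139) = -1, μ(140) = 0, μ(141) = 1, μ(142) = 1, μ(143) = 1, μ(144) = 0, μ(145) = 1, μ(146) = 1, μ(147) = 0, μ(148) = 0, μ(149) = -1, μ(150) = 0, μ(151) = -1, μ(152) = 0. Summing all 152 values: -1. (Mertens function M(x) = Σ_{n ≤ x} μ(n); on average M(x) should be small (PNT ⟺ M(x) = o(x)).)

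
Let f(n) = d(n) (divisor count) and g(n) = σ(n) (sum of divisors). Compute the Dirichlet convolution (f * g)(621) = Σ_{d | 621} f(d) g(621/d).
(d * σ)(621) = 2132

Divisors of 621: [1, 3, 9, 23, 27, 69, 207, 621]. For each d | 621:
  d = 1: d(1) · σ(621/1) = 1 · 960 = 960
  d = 3: d(3) · σ(621/3) = 2 · 312 = 624
  d = 9: d(9) · σ(621/9) = 3 · 96 = 288
  d = 23: d(23) · σ(621/23) = 2 · 40 = 80
  d = 27: d(27) · σ(621/27) = 4 · 24 = 96
  d = 69: d(69) · σ(621/69) = 4 · 13 = 52
  d = 207: d(207) · σ(621/207) = 6 · 4 = 24
  d = 621: d(621) · σ(621/621) = 8 · 1 = 8
Summing: (d * σ)(621) = 960 + 624 + 288 + 80 + 96 + 52 + 24 + 8 = 2132.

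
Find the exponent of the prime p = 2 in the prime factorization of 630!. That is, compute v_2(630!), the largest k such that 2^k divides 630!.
v_2(630!) = 624

Legendre's formula: v_p(n!) = Σ_{k ≥ 1} ⌊n / p^k⌋. For p = 2, n = 630, the terms are:
  ⌊630/2^1⌋ = ⌊630/2⌋ = 315
  ⌊630/2^2⌋ = ⌊630/4⌋ = 157
  ⌊630/2^3⌋ = ⌊630/8⌋ = 78
  ⌊630/2^4⌋ = ⌊630/16⌋ = 39
  ⌊630/2^5⌋ = ⌊630/32⌋ = 19
  ⌊630/2^6⌋ = ⌊630/64⌋ = 9
  ⌊630/2^7⌋ = ⌊630/128⌋ = 4
  ⌊630/2^8⌋ = ⌊630/256⌋ = 2
  ⌊630/2^9⌋ = ⌊630/512⌋ = 1
(the next term ⌊630/2^10⌋ = 0, terminating the sum). Summing: v_2(630!) = 315 + 157 + 78 + 39 + 19 + 9 + 4 + 2 + 1 = 624.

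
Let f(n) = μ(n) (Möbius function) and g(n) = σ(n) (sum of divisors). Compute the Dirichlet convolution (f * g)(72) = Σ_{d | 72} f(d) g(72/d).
(μ * σ)(72) = 72

Divisors of 72: [1, 2, 3, 4, 6, 8, 9, 12, 18, 24, 36, 72]. For each d | 72:
  d = 1: μ(1) · σ(72/1) = 1 · 195 = 195
  d = 2: μ(2) · σ(72/2) = -1 · 91 = -91
  d = 3: μ(3) · σ(72/3) = -1 · 60 = -60
  d = 4: μ(4) · σ(72/4) = 0 · 39 = 0
  d = 6: μ(6) · σ(72/6) = 1 · 28 = 28
  d = 8: μ(8) · σ(72/8) = 0 · 13 = 0
  d = 9: μ(9) · σ(72/9) = 0 · 15 = 0
  d = 12: μ(12) · σ(72/12) = 0 · 12 = 0
  d = 18: μ(18) · σ(72/18) = 0 · 7 = 0
  d = 24: μ(24) · σ(72/24) = 0 · 4 = 0
  d = 36: μ(36) · σ(72/36) = 0 · 3 = 0
  d = 72: μ(72) · σ(72/72) = 0 · 1 = 0
Summing: (μ * σ)(72) = 195 + -91 + -60 + 0 + 28 + 0 + 0 + 0 + 0 + 0 + 0 + 0 = 72.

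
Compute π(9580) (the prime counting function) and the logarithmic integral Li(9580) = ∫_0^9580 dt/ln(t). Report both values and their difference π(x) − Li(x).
π(9580) = 1183;  Li(9580) ≈ 1200.43;  π(x) − Li(x) ≈ -17.43.

Direct count of primes ≤ 9580 gives π(9580) = 1183. Numerical evaluation of the logarithmic integral gives Li(9580) ≈ 1200.43. The difference π(x) − Li(x) ≈ -17.43 is typically negative for small/moderate x (Li(x) overestimates), though Littlewood's theorem shows this sign changes infinitely often.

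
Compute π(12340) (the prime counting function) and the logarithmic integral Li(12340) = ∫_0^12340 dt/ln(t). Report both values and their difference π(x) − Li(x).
π(12340) = 1473;  Li(12340) ≈ 1497.24;  π(x) − Li(x) ≈ -24.24.

Direct count of primes ≤ 12340 gives π(12340) = 1473. Numerical evaluation of the logarithmic integral gives Li(12340) ≈ 1497.24. The difference π(x) − Li(x) ≈ -24.24 is typically negative for small/moderate x (Li(x) overestimates), though Littlewood's theorem shows this sign changes infinitely often.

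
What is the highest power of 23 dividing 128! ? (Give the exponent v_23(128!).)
v_23(128!) = 5

Legendre's formula: v_p(n!) = Σ_{k ≥ 1} ⌊n / p^k⌋. For p = 23, n = 128, the terms are:
  ⌊128/23^1⌋ = ⌊128/23⌋ = 5
(the next term ⌊128/23^2⌋ = 0, terminating the sum). Summing: v_23(128!) = 5 = 5.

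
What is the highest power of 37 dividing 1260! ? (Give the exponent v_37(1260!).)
v_37(1260!) = 34

Legendre's formula: v_p(n!) = Σ_{k ≥ 1} ⌊n / p^k⌋. For p = 37, n = 1260, the terms are:
  ⌊1260/37^1⌋ = ⌊1260/37⌋ = 34
(the next term ⌊1260/37^2⌋ = 0, terminating the sum). Summing: v_37(1260!) = 34 = 34.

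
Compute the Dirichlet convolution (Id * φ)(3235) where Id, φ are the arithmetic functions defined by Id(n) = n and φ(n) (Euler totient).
(Id * φ)(3235) = 11637

Divisors of 3235: [1, 5, 647, 3235]. For each d | 3235:
  d = 1: Id(1) · φ(3235/1) = 1 · 2584 = 2584
  d = 5: Id(5) · φ(3235/5) = 5 · 646 = 3230
  d = 647: Id(647) · φ(3235/647) = 647 · 4 = 2588
  d = 3235: Id(3235) · φ(3235/3235) = 3235 · 1 = 3235
Summing: (Id * φ)(3235) = 2584 + 3230 + 2588 + 3235 = 11637.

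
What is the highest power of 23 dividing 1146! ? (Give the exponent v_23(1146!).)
v_23(1146!) = 51

Legendre's formula: v_p(n!) = Σ_{k ≥ 1} ⌊n / p^k⌋. For p = 23, n = 1146, the terms are:
  ⌊1146/23^1⌋ = ⌊1146/23⌋ = 49
  ⌊1146/23^2⌋ = ⌊1146/529⌋ = 2
(the next term ⌊1146/23^3⌋ = 0, terminating the sum). Summing: v_23(1146!) = 49 + 2 = 51.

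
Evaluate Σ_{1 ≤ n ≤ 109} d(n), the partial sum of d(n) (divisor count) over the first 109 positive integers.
Σ_{n ≤ 109} d(n) = 530

Compute d(n) for each 1 ≤ n ≤ 109: d(1) = 1, d(2) = 2, d(3) = 2, d(4) = 3, d(5) = 2, d(6) = 4, d(7) = 2, d(8) = 4, d(9) = 3, d(10) = 4, d(11) = 2, d(12) = 6, d(13) = 2, d(14) = 4, d(15) = 4, d(16) = 5, d(17) = 2, d(18) = 6, d(19) = 2, d(20) = 6, d(21) = 4, d(22) = 4, d(23) = 2, d(24) = 8, d(25) = 3, d(26) = 4, d(27) = 4, d(28) = 6, d(29) = 2, d(30) = 8, d(31) = 2, d(32) = 6, d(33) = 4, d(34) = 4, d(35) = 4, d(36) = 9, d(37) = 2, d(38) = 4, d(39) = 4, d(40) = 8, d(41) = 2, d(42) = 8, d(43) = 2, d(44) = 6, d(45) = 6, d(46) = 4, d(47) = 2, d(48) = 10, d(49) = 3, d(50) = 6, d(51) = 4, d(52) = 6, d(53) = 2, d(54) = 8, d(55) = 4, d(56) = 8, d(57) = 4, d(58) = 4, d(59) = 2, d(60) = 12, d(61) = 2, d(62) = 4, d(63) = 6, d(64) = 7, d(65) = 4, d(66) = 8, d(67) = 2, d(68) = 6, d(69) = 4, d(70) = 8, d(71) = 2, d(72) = 12, d(73) = 2, d(74) = 4, d(75) = 6, d(76) = 6, d(77) = 4, d(78) = 8, d(79) = 2, d(80) = 10, d(81) = 5, d(82) = 4, d(83) = 2, d(84) = 12, d(85) = 4, d(86) = 4, d(87) = 4, d(88) = 8, d(89) = 2, d(90) = 12, d(91) = 4, d(92) = 6, d(93) = 4, d(94) = 4, d(95) = 4, d(96) = 12, d(97) = 2, d(98) = 6, d(99) = 6, d(100) = 9, d(101) = 2, d(102) = 8, d(103) = 2, d(104) = 8, d(105) = 8, d(106) = 4, d(107) = 2, d(108) = 12, d(109) = 2. Summing all 109 values: 530. (Dirichlet's divisor formula: Σ_{n ≤ x} d(n) = x ln(x) + (2γ − 1) x + O(√x). For x = 109, the asymptotic estimate is ≈ 528.19.)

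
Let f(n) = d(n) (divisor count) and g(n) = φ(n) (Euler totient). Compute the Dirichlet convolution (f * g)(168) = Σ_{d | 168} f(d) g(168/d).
(d * φ)(168) = 480

Divisors of 168: [1, 2, 3, 4, 6, 7, 8, 12, 14, 21, 24, 28, 42, 56, 84, 168]. For each d | 168:
  d = 1: d(1) · φ(168/1) = 1 · 48 = 48
  d = 2: d(2) · φ(168/2) = 2 · 24 = 48
  d = 3: d(3) · φ(168/3) = 2 · 24 = 48
  d = 4: d(4) · φ(168/4) = 3 · 12 = 36
  d = 6: d(6) · φ(168/6) = 4 · 12 = 48
  d = 7: d(7) · φ(168/7) = 2 · 8 = 16
  d = 8: d(8) · φ(168/8) = 4 · 12 = 48
  d = 12: d(12) · φ(168/12) = 6 · 6 = 36
  d = 14: d(14) · φ(168/14) = 4 · 4 = 16
  d = 21: d(21) · φ(168/21) = 4 · 4 = 16
  d = 24: d(24) · φ(168/24) = 8 · 6 = 48
  d = 28: d(28) · φ(168/28) = 6 · 2 = 12
  d = 42: d(42) · φ(168/42) = 8 · 2 = 16
  d = 56: d(56) · φ(168/56) = 8 · 2 = 16
  d = 84: d(84) · φ(168/84) = 12 · 1 = 12
  d = 168: d(168) · φ(168/168) = 16 · 1 = 16
Summing: (d * φ)(168) = 48 + 48 + 48 + 36 + 48 + 16 + 48 + 36 + 16 + 16 + 48 + 12 + 16 + 16 + 12 + 16 = 480.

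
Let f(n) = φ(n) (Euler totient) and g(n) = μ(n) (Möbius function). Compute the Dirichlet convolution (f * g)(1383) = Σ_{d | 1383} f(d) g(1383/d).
(φ * μ)(1383) = 459

Divisors of 1383: [1, 3, 461, 1383]. For each d | 1383:
  d = 1: φ(1) · μ(1383/1) = 1 · 1 = 1
  d = 3: φ(3) · μ(1383/3) = 2 · -1 = -2
  d = 461: φ(461) · μ(1383/461) = 460 · -1 = -460
  d = 1383: φ(1383) · μ(1383/1383) = 920 · 1 = 920
Summing: (φ * μ)(1383) = 1 + -2 + -460 + 920 = 459.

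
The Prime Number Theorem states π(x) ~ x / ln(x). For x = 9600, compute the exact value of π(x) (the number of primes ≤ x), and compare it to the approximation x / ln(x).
π(9600) = 1184;  x/ln(x) ≈ 1046.95;  relative error ≈ 11.58%.

Directly count primes up to 9600: π(9600) = 1184. The PNT approximation gives 9600/ln(9600) ≈ 9600/9.16952 ≈ 1046.95. Relative error (π(x) − x/ln(x)) / π(x) ≈ 11.58%; the approximation is known to undercount slightly (Li(x) is a better estimate).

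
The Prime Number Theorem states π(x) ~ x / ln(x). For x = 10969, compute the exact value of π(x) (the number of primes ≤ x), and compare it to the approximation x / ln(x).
π(10969) = 1331;  x/ln(x) ≈ 1179.10;  relative error ≈ 11.41%.

Directly count primes up to 10969: π(10969) = 1331. The PNT approximation gives 10969/ln(10969) ≈ 10969/9.30283 ≈ 1179.10. Relative error (π(x) − x/ln(x)) / π(x) ≈ 11.41%; the approximation is known to undercount slightly (Li(x) is a better estimate).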